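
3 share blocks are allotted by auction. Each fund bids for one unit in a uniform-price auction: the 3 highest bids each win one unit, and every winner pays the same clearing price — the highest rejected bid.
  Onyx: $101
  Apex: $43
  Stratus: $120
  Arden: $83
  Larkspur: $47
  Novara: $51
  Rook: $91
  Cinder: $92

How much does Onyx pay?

Bids ranked high→low: 120 (Stratus), 101 (Onyx), 92 (Cinder), 91 (Rook), 83 (Arden), …
Top 3: Stratus, Onyx, Cinder.
Highest unsuccessful bid: $91 → clearing price.
Onyx wins → pays $91.

Onyx pays $91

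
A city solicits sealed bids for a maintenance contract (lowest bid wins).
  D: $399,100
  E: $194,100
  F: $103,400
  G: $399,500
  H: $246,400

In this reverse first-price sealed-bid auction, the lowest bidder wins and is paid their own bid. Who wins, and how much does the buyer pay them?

Bids in order: 103,400 (F) < 194,100 (E) < 246,400 (H) < 399,100 (D) < 399,500 (G)
F is lowest → is paid own bid, $103,400.

F is paid $103,400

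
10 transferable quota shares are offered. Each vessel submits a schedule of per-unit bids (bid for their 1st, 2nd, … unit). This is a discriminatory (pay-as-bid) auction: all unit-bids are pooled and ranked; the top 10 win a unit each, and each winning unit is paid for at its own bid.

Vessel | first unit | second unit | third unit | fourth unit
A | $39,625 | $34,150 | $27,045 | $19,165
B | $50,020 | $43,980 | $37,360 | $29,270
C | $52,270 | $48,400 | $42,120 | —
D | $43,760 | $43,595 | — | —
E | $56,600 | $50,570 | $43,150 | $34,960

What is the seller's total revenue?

Pooled unit-bids ranked (top 10): 56,600 (E-1), 52,270 (C-1), 50,570 (E-2), 50,020 (B-1), 48,400 (C-2), 43,980 (B-2), 43,760 (D-1), 43,595 (D-2), 43,150 (E-3), 42,120 (C-3)
Next rejected bid: $39,625 (not a price — pay-as-bid).
Each winning unit pays its own bid.
Revenue = 56,600 + 52,270 + 50,570 + 50,020 + 48,400 + 43,980 + 43,760 + 43,595 + 43,150 + 42,120 = $474,465.

Total revenue: $474,465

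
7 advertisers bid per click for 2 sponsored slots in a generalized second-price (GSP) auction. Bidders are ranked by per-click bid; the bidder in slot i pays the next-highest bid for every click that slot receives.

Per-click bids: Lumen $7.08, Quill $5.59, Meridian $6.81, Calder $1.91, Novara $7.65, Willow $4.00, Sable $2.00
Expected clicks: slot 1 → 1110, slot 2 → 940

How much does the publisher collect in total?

Total revenue: $14260.20

Ranked by bid: $7.65 (Novara) > $7.08 (Lumen) > $6.81 (Meridian) > …
Slot 1: Novara pays $7.08 × 1110 = $7858.80
Slot 2: Lumen pays $6.81 × 940 = $6401.40
Total = $14260.20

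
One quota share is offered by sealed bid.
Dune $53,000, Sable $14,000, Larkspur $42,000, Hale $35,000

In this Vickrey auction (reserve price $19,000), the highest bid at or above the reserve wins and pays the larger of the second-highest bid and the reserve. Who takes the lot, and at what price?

Bids in order: 53,000 (Dune) > 42,000 (Larkspur) > 35,000 (Hale) > 14,000 (Sable)
Highest eligible bid: Dune at $53,000.
Second-highest bid $42,000 exceeds the reserve $19,000 → payment $42,000.

Dune pays $42,000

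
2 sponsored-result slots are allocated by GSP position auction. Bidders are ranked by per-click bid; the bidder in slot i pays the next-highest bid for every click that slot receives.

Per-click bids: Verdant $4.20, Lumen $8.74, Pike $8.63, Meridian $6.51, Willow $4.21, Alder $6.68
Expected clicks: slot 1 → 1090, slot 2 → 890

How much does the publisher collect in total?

Sorting advertisers: $8.74 (Lumen) > $8.63 (Pike) > $6.68 (Alder) > …
Slot 1: Lumen pays $8.63 × 1090 = $9406.70
Slot 2: Pike pays $6.68 × 890 = $5945.20
Total = $15351.90

Total revenue: $15351.90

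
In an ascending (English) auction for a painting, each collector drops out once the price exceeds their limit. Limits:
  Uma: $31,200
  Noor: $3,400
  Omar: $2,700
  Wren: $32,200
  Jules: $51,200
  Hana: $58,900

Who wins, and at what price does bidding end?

Open ascending-bid auction: the price rises until one bidder remains; the winner pays the price at which the last rival dropped out.
Limits in order: 58,900 (Hana) > 51,200 (Jules) > 32,200 (Wren) > 31,200 (Uma) > 3,400 (Noor) > 2,700 (Omar)
Once the price passes $51,200, only Hana is left; the hammer falls at Jules's limit of $51,200.

Hana wins at $51,200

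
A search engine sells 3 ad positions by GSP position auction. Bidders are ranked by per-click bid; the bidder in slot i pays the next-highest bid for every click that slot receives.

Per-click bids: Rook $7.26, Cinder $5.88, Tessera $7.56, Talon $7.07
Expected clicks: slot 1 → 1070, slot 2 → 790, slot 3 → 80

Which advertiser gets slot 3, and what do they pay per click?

Talon; $5.88 per click

Sorting advertisers: $7.56 (Tessera) > $7.26 (Rook) > $7.07 (Talon) > $5.88 (Cinder)
Slot 3 goes to the third-ranked bidder, Talon, who pays the next bid down: $5.88/click.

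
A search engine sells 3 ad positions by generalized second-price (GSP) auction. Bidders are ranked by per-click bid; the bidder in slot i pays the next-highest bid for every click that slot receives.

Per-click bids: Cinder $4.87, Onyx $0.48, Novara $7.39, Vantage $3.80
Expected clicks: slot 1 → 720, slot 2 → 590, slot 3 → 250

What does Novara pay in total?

Ranked by bid: $7.39 (Novara) > $4.87 (Cinder) > $3.80 (Vantage) > $0.48 (Onyx)
Novara holds slot 1 → pays next bid $4.87 × 720 clicks = $3506.40.

Novara pays $3506.40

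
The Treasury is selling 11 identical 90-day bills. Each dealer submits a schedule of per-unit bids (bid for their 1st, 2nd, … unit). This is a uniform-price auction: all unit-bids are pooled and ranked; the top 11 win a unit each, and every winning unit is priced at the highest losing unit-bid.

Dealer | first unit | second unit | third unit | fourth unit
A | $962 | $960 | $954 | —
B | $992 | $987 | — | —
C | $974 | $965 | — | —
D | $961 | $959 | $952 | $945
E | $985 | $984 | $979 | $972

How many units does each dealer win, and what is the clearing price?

A 2, B 2, C 2, D 1, E 4; clearing price $959

All unit-bids, highest first — top 11: 992 (B-1), 987 (B-2), 985 (E-1), 984 (E-2), 979 (E-3), 974 (C-1), 972 (E-4), 965 (C-2), 962 (A-1), 961 (D-1), 960 (A-2)
First bid not allocated: $959.
Allocation: A 2, B 2, C 2, D 1, E 4.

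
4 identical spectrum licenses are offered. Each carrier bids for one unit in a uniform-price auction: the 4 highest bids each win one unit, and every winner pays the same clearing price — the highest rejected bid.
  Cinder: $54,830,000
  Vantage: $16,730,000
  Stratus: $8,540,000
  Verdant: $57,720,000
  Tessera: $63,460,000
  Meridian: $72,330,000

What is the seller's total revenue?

Bids ranked high→low: 72,330,000 (Meridian), 63,460,000 (Tessera), 57,720,000 (Verdant), 54,830,000 (Cinder), 16,730,000 (Vantage), 8,540,000 (Stratus)
Winners (4 units): Meridian, Tessera, Verdant, Cinder.
Clearing price = highest rejected bid = $16,730,000.
Total revenue = 4 × $16,730,000 = $66,920,000.

Total revenue: $66,920,000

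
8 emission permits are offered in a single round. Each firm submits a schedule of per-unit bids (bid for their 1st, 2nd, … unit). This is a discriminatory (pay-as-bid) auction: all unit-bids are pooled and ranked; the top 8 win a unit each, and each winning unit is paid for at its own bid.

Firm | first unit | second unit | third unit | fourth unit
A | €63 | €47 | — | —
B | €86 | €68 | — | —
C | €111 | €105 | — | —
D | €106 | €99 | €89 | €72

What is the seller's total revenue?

Total revenue: €736

Merging the schedules and taking the best 8: 111 (C-1), 106 (D-1), 105 (C-2), 99 (D-2), 89 (D-3), 86 (B-1), 72 (D-4), 68 (B-2)
Next rejected bid: €63 (not a price — pay-as-bid).
Each winning unit pays its own bid.
Revenue = 111 + 106 + 105 + 99 + 89 + 86 + 72 + 68 = €736.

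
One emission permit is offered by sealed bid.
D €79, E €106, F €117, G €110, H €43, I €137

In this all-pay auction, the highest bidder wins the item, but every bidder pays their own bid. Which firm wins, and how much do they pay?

I pays €137

Bids in order: 137 (I) > 117 (F) > 110 (G) > 106 (E) > 79 (D) > 43 (H)
I wins with the top bid; all bids are sunk regardless.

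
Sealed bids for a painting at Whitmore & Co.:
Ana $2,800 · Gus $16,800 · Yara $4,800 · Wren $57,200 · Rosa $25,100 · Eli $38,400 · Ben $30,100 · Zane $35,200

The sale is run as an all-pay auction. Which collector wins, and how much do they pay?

Wren pays $57,200

Sorting bids: 57,200 (Wren) > 38,400 (Eli) > 35,200 (Zane) > 30,100 (Ben) > 25,100 (Rosa) > 16,800 (Gus) > …
Wren is highest and takes the item; every bidder forfeits their bid.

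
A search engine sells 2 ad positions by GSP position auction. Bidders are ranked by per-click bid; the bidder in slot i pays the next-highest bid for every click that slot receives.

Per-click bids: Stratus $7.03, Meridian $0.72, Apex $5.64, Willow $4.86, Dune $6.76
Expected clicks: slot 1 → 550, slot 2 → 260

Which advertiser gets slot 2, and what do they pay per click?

Per-click bids in order: $7.03 (Stratus) > $6.76 (Dune) > $5.64 (Apex) > …
Slot 2 goes to the second-ranked bidder, Dune, who pays the next bid down: $5.64/click.

Dune; $5.64 per click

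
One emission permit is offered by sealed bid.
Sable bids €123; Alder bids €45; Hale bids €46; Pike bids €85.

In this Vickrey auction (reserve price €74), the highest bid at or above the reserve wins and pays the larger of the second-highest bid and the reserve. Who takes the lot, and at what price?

Sable pays €85

Vickrey auction (reserve price €74): the highest bid at or above the reserve wins and pays the larger of the second-highest bid and the reserve.
Sorting bids: 123 (Sable) > 85 (Pike) > 46 (Hale) > 45 (Alder)
Highest eligible bid: Sable at €123.
max(second-highest €85, reserve €74) = €85; the reserve does not bind.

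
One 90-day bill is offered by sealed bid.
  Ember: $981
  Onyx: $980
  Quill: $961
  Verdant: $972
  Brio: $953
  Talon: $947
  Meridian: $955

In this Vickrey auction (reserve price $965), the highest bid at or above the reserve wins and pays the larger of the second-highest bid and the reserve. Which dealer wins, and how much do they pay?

Bids ranked: 981 (Ember) > 980 (Onyx) > 972 (Verdant) > 961 (Quill) > 955 (Meridian) > 953 (Brio) > …
Ember has the top bid at or above the reserve ($981).
Second-highest bid $980 exceeds the reserve $965 → payment $980.

Ember pays $980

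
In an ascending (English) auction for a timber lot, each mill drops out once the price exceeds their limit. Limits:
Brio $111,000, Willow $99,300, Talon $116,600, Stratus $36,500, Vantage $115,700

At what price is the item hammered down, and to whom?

Talon wins at $115,700

Limits in order: 116,600 (Talon) > 115,700 (Vantage) > 111,000 (Brio) > 99,300 (Willow) > 36,500 (Stratus)
Vantage is the last rival to drop out, at $115,700; Talon remains and wins at that price.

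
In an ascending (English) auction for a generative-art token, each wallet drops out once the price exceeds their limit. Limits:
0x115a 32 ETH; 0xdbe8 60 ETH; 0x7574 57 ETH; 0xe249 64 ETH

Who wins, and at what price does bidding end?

Rule: the price rises until one bidder remains; the winner pays the price at which the last rival dropped out.
Limits ranked: 64 (0xe249) > 60 (0xdbe8) > 57 (0x7574) > 32 (0x115a)
Bidding ends when 0xdbe8 exits at 60 ETH; 0xe249 takes it.

0xe249 wins at 60 ETH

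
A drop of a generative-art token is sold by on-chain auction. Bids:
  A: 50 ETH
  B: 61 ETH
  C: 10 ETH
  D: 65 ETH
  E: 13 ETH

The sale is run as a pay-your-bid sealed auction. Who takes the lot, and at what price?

Bids in order: 65 (D) > 61 (B) > 50 (A) > 13 (E) > 10 (C)
D has the highest bid and pays exactly that: 65 ETH.

D pays 65 ETH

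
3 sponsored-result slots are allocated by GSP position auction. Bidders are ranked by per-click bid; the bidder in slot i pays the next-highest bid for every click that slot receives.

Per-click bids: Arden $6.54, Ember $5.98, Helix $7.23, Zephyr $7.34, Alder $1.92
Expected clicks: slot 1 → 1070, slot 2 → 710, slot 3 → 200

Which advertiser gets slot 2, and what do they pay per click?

Helix; $6.54 per click

Ranked by bid: $7.34 (Zephyr) > $7.23 (Helix) > $6.54 (Arden) > $5.98 (Ember) > …
Slot 2 goes to the second-ranked bidder, Helix, who pays the next bid down: $6.54/click.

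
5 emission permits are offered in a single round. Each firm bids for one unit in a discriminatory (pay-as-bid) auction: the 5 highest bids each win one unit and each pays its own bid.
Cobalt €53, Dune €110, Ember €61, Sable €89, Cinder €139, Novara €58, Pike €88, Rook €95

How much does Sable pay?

Sable pays €89

Sorting: 139 (Cinder), 110 (Dune), 95 (Rook), 89 (Sable), 88 (Pike), 61 (Ember), 58 (Novara), …
Winners (5 units): Cinder, Dune, Rook, Sable, Pike.
Sable wins → own bid €89.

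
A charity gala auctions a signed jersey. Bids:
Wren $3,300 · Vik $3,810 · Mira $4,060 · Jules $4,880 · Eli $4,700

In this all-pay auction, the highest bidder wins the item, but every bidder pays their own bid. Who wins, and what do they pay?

Sorting bids: 4,880 (Jules) > 4,700 (Eli) > 4,060 (Mira) > 3,810 (Vik) > 3,300 (Wren)
Jules wins with the top bid; all bids are sunk regardless.

Jules pays $4,880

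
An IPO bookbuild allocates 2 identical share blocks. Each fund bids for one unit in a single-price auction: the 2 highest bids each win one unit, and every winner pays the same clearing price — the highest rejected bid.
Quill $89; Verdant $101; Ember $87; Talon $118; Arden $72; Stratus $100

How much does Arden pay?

Arden pays $0

Bids ranked high→low: 118 (Talon), 101 (Verdant), 100 (Stratus), 89 (Quill), …
The 2 highest are Talon, Verdant.
First losing bid is Stratus's $100, which sets the uniform price.
Arden does not win → pays $0.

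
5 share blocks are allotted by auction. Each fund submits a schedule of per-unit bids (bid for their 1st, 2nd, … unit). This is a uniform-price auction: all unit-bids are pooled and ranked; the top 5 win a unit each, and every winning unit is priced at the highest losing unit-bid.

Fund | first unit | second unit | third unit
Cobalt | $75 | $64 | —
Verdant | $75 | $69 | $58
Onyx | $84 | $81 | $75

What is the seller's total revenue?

All unit-bids, highest first — top 5: 84 (Onyx-1), 81 (Onyx-2), 75 (Cobalt-1), 75 (Verdant-1), 75 (Onyx-3)
First bid not allocated: $69.
Allocation: Cobalt 1, Onyx 3, Verdant 1. Every unit priced at $69.
Revenue = 5 × 69 = $345.

Total revenue: $345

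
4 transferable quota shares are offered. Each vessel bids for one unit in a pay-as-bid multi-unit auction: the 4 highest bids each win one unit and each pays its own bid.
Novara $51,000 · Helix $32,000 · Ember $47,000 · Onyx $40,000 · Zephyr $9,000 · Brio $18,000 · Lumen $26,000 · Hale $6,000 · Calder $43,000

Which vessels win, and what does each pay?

Bids ranked high→low: 51,000 (Novara), 47,000 (Ember), 43,000 (Calder), 40,000 (Onyx), 32,000 (Helix), 26,000 (Lumen), …
Top 4: Novara, Ember, Calder, Onyx.
Each winner pays its own bid: Novara $51,000, Ember $47,000, Calder $43,000, Onyx $40,000.

Novara $51,000, Ember $47,000, Calder $43,000, Onyx $40,000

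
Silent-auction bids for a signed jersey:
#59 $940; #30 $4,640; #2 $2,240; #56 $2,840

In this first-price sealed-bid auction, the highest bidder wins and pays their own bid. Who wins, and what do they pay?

First-price sealed-bid auction: the highest bidder wins and pays their own bid.
Bids ranked: 4,640 (#30) > 2,840 (#56) > 2,240 (#2) > 940 (#59)
#30 has the highest bid and pays exactly that: $4,640.

#30 pays $4,640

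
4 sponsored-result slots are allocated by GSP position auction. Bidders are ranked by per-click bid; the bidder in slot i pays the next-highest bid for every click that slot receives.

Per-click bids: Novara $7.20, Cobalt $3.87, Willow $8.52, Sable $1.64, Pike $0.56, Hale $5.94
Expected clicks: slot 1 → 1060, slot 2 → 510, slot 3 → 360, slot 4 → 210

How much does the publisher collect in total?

Total revenue: $12399.00

Per-click bids in order: $8.52 (Willow) > $7.20 (Novara) > $5.94 (Hale) > $3.87 (Cobalt) > $1.64 (Sable) > …
Slot 1: Willow pays $7.20 × 1060 = $7632.00
Slot 2: Novara pays $5.94 × 510 = $3029.40
Slot 3: Hale pays $3.87 × 360 = $1393.20
Slot 4: Cobalt pays $1.64 × 210 = $344.40
Total = $12399.00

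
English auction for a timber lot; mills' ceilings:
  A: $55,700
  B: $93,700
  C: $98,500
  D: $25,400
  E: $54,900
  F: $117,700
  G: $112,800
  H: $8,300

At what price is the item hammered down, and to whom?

F wins at $112,800

Limits ranked: 117,700 (F) > 112,800 (G) > 98,500 (C) > 93,700 (B) > 55,700 (A) > 54,900 (E) > …
Bidding ends when G exits at $112,800; F takes it.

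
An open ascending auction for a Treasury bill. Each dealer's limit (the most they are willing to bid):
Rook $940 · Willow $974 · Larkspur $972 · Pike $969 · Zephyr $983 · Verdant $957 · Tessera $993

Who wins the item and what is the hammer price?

Rule: the price rises until one bidder remains; the winner pays the price at which the last rival dropped out.
Sorting limits: 993 (Tessera) > 983 (Zephyr) > 974 (Willow) > 972 (Larkspur) > 969 (Pike) > 957 (Verdant) > …
Once the price passes $983, only Tessera is left; the hammer falls at Zephyr's limit of $983.

Tessera wins at $983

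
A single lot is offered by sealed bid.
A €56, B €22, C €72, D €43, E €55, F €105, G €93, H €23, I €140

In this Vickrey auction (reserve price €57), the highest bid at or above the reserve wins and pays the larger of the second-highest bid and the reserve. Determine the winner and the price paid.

Sorting bids: 140 (I) > 105 (F) > 93 (G) > 72 (C) > 56 (A) > 55 (E) > …
I has the top bid at or above the reserve (€140).
Second-highest bid €105 exceeds the reserve €57 → payment €105.

I pays €105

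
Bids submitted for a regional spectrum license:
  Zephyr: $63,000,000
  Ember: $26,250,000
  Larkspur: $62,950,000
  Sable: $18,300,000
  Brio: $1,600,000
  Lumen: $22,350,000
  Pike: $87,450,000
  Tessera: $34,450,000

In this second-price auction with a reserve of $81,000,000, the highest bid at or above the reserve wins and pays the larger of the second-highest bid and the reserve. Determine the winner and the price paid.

Pike pays $81,000,000

Bids in order: 87,450,000 (Pike) > 63,000,000 (Zephyr) > 62,950,000 (Larkspur) > 34,450,000 (Tessera) > 26,250,000 (Ember) > 22,350,000 (Lumen) > …
Highest eligible bid: Pike at $87,450,000.
Second-highest bid $63,000,000 is below the reserve $81,000,000, so the reserve binds → payment $81,000,000.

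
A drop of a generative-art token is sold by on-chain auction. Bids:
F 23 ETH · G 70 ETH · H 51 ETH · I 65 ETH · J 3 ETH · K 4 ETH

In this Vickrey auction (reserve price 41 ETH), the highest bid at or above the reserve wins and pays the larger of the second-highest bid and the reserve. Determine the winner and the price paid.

Vickrey auction (reserve price 41 ETH): the highest bid at or above the reserve wins and pays the larger of the second-highest bid and the reserve.
Sorting bids: 70 (G) > 65 (I) > 51 (H) > 23 (F) > 4 (K) > 3 (J)
G has the top bid at or above the reserve (70 ETH).
Second-highest bid 65 ETH exceeds the reserve 41 ETH → payment 65 ETH.

G pays 65 ETH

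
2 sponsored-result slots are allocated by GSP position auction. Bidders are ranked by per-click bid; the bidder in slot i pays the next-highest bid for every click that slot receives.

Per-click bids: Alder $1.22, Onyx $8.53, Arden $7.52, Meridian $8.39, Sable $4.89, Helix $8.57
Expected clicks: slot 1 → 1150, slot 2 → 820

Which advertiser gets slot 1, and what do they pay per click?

Helix; $8.53 per click

Ranked by bid: $8.57 (Helix) > $8.53 (Onyx) > $8.39 (Meridian) > …
Slot 1 goes to the first-ranked bidder, Helix, who pays the next bid down: $8.53/click.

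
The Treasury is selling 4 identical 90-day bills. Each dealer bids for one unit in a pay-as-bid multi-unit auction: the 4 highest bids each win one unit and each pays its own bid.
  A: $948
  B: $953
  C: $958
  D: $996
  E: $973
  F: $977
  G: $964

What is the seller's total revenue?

Ordering the bids: 996 (D), 977 (F), 973 (E), 964 (G), 958 (C), 953 (B), …
The 4 highest are D, F, E, G.
Total revenue = 996 + 977 + 973 + 964 = $3,910.

Total revenue: $3,910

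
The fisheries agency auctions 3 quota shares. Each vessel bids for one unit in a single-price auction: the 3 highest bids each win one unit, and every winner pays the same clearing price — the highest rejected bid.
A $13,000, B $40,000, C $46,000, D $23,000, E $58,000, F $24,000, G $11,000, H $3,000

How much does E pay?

E pays $24,000

Sorting: 58,000 (E), 46,000 (C), 40,000 (B), 24,000 (F), 23,000 (D), …
The 3 highest are E, C, B.
First losing bid is F's $24,000, which sets the uniform price.
E wins → pays $24,000.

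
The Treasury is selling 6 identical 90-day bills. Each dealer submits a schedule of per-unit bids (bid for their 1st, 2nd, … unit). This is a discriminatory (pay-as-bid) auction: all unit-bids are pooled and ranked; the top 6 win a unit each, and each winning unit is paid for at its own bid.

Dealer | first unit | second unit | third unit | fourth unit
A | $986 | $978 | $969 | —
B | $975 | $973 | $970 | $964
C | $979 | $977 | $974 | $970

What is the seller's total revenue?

Total revenue: $5,869

Pooled unit-bids ranked (top 6): 986 (A-1), 979 (C-1), 978 (A-2), 977 (C-2), 975 (B-1), 974 (C-3)
Next rejected bid: $973 (not a price — pay-as-bid).
Each winning unit pays its own bid.
Revenue = 986 + 979 + 978 + 977 + 975 + 974 = $5,869.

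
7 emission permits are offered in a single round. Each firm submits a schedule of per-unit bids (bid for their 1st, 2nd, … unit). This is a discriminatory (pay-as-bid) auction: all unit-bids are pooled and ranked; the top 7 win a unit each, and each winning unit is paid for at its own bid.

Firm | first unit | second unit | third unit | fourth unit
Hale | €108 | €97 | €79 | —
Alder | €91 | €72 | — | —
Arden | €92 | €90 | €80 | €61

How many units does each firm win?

Merging the schedules and taking the best 7: 108 (Hale-1), 97 (Hale-2), 92 (Arden-1), 91 (Alder-1), 90 (Arden-2), 80 (Arden-3), 79 (Hale-3)
Next rejected bid: €72 (not a price — pay-as-bid).
Allocation: Alder 1, Arden 3, Hale 3.

Alder 1, Arden 3, Hale 3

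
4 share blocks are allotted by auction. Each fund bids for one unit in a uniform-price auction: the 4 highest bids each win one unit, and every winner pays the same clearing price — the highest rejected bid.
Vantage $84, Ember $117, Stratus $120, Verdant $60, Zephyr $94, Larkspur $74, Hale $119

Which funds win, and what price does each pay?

Stratus, Hale, Ember, Zephyr; each pays $84

Bids ranked high→low: 120 (Stratus), 119 (Hale), 117 (Ember), 94 (Zephyr), 84 (Vantage), 74 (Larkspur), …
Winners (4 units): Stratus, Hale, Ember, Zephyr.
Clearing price = highest rejected bid = $84.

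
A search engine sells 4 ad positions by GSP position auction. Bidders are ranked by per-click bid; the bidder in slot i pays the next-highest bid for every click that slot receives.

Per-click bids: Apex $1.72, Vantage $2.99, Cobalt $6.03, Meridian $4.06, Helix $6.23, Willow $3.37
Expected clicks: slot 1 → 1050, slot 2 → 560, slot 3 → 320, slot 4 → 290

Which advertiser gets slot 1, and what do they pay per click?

Helix; $6.03 per click

Sorting advertisers: $6.23 (Helix) > $6.03 (Cobalt) > $4.06 (Meridian) > $3.37 (Willow) > $2.99 (Vantage) > …
Slot 1 goes to the first-ranked bidder, Helix, who pays the next bid down: $6.03/click.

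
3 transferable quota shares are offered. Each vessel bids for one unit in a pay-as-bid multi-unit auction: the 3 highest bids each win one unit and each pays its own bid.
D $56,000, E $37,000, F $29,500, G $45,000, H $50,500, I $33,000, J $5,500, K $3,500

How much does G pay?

G pays $45,000

Bids ranked high→low: 56,000 (D), 50,500 (H), 45,000 (G), 37,000 (E), 33,000 (I), …
Winners (3 units): D, H, G.
G wins → own bid $45,000.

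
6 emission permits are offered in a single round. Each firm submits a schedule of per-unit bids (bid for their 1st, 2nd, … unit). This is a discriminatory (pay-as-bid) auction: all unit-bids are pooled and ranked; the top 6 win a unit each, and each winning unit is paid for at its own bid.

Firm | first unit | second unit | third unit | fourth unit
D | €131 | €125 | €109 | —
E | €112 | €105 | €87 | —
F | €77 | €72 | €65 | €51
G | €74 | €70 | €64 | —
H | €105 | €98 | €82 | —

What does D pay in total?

Merging the schedules and taking the best 6: 131 (D-1), 125 (D-2), 112 (E-1), 109 (D-3), 105 (E-2), 105 (H-1)
Next rejected bid: €98 (not a price — pay-as-bid).
D's winning unit-bids: 131 + 125 + 109 = €365.

D pays €365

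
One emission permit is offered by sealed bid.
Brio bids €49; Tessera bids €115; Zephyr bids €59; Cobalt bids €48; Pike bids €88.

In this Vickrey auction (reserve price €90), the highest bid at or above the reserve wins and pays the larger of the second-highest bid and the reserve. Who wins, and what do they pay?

Tessera pays €90

Bids in order: 115 (Tessera) > 88 (Pike) > 59 (Zephyr) > 49 (Brio) > 48 (Cobalt)
Tessera has the top bid at or above the reserve (€115).
Second-highest bid €88 is below the reserve €90, so the reserve binds → payment €90.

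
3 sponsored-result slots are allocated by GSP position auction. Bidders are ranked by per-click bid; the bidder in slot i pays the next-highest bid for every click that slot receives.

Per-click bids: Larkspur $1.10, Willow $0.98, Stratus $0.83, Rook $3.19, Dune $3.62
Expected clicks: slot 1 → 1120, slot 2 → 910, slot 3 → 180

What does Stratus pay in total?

Ranked by bid: $3.62 (Dune) > $3.19 (Rook) > $1.10 (Larkspur) > $0.98 (Willow) > …
Stratus ranks below slot 3 → no slot, pays nothing.

Stratus pays $0.00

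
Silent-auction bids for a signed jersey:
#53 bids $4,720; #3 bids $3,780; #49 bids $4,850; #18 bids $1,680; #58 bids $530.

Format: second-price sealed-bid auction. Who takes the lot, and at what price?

#49 pays $4,720

Bids in order: 4,850 (#49) > 4,720 (#53) > 3,780 (#3) > 1,680 (#18) > 530 (#58)
#49 wins with the highest bid; price is set by the runner-up at $4,720.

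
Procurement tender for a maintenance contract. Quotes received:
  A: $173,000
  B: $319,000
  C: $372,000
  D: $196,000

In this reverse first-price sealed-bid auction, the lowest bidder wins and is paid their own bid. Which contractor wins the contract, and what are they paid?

A is paid $173,000

Bids in order: 173,000 (A) < 196,000 (D) < 319,000 (B) < 372,000 (C)
First-price: A is paid what they bid, $173,000.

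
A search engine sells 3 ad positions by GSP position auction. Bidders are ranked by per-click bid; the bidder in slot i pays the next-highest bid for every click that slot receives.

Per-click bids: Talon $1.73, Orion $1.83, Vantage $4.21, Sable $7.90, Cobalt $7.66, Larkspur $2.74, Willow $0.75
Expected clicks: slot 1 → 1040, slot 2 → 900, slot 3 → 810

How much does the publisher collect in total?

Total revenue: $13974.80

Ranked by bid: $7.90 (Sable) > $7.66 (Cobalt) > $4.21 (Vantage) > $2.74 (Larkspur) > …
Slot 1: Sable pays $7.66 × 1040 = $7966.40
Slot 2: Cobalt pays $4.21 × 900 = $3789.00
Slot 3: Vantage pays $2.74 × 810 = $2219.40
Total = $13974.80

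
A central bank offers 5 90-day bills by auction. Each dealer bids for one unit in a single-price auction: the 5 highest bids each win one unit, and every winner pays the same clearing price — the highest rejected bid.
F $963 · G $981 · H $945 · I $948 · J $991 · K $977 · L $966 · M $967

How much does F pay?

F pays $0

Sorting: 991 (J), 981 (G), 977 (K), 967 (M), 966 (L), 963 (F), 948 (I), …
The 5 highest are J, G, K, M, L.
Clearing price = highest rejected bid = $963.
F does not win → pays $0.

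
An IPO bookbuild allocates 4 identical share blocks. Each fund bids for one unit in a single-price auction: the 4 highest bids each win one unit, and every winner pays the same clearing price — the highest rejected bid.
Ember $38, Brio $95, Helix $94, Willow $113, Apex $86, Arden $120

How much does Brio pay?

Bids ranked high→low: 120 (Arden), 113 (Willow), 95 (Brio), 94 (Helix), 86 (Apex), 38 (Ember)
Top 4: Arden, Willow, Brio, Helix.
First losing bid is Apex's $86, which sets the uniform price.
Brio wins → pays $86.

Brio pays $86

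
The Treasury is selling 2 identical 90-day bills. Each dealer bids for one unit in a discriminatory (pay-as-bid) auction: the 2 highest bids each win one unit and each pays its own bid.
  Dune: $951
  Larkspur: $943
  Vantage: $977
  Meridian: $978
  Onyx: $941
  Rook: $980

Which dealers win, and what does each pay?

Sorting: 980 (Rook), 978 (Meridian), 977 (Vantage), 951 (Dune), …
The 2 highest are Rook, Meridian.
Each winner pays its own bid: Rook $980, Meridian $978.

Rook $980, Meridian $978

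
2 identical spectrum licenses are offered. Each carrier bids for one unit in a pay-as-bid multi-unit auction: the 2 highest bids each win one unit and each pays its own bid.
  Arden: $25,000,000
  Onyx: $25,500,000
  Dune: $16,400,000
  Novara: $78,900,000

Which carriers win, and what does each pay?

Novara $78,900,000, Onyx $25,500,000

Sorting: 78,900,000 (Novara), 25,500,000 (Onyx), 25,000,000 (Arden), 16,400,000 (Dune)
The 2 highest are Novara, Onyx.
Each winner pays its own bid: Novara $78,900,000, Onyx $25,500,000.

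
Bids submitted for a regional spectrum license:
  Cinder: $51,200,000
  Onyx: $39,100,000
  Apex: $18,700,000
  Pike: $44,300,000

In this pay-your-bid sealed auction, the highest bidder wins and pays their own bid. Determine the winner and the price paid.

Sorting bids: 51,200,000 (Cinder) > 44,300,000 (Pike) > 39,100,000 (Onyx) > 18,700,000 (Apex)
First-price: Cinder pays what they bid, $51,200,000.

Cinder pays $51,200,000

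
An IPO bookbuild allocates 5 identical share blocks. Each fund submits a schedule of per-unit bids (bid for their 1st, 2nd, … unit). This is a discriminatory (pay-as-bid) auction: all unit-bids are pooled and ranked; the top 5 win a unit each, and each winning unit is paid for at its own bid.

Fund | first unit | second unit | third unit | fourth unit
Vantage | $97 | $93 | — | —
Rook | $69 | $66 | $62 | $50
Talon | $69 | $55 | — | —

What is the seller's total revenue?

Total revenue: $394

Pooled unit-bids ranked (top 5): 97 (Vantage-1), 93 (Vantage-2), 69 (Rook-1), 69 (Talon-1), 66 (Rook-2)
Next rejected bid: $62 (not a price — pay-as-bid).
Each winning unit pays its own bid.
Revenue = 97 + 93 + 69 + 69 + 66 = $394.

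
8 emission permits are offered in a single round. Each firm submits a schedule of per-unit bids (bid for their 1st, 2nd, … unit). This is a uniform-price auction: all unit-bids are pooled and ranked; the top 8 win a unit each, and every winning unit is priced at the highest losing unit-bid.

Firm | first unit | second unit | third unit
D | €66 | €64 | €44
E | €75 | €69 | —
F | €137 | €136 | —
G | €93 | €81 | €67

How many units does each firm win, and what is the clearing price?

Merging the schedules and taking the best 8: 137 (F-1), 136 (F-2), 93 (G-1), 81 (G-2), 75 (E-1), 69 (E-2), 67 (G-3), 66 (D-1)
Highest rejected unit-bid = €64.
Allocation: D 1, E 2, F 2, G 3.

D 1, E 2, F 2, G 3; clearing price €64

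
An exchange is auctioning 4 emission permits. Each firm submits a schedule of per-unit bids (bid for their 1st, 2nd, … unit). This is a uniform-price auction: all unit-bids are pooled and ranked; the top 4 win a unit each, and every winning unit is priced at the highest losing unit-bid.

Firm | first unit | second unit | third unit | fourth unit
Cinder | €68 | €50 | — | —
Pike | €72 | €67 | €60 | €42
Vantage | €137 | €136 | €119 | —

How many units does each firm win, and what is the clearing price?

All unit-bids, highest first — top 4: 137 (Vantage-1), 136 (Vantage-2), 119 (Vantage-3), 72 (Pike-1)
Highest rejected unit-bid = €68.
Allocation: Pike 1, Vantage 3.

Pike 1, Vantage 3; clearing price €68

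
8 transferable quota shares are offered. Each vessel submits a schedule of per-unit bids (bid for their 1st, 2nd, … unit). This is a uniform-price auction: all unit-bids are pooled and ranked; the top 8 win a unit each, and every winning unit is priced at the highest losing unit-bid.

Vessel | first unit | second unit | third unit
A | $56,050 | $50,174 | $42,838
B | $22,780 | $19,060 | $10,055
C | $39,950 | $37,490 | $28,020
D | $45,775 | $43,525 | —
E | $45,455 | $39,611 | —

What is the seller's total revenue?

Total revenue: $299,920

Merging the schedules and taking the best 8: 56,050 (A-1), 50,174 (A-2), 45,775 (D-1), 45,455 (E-1), 43,525 (D-2), 42,838 (A-3), 39,950 (C-1), 39,611 (E-2)
The (k+1)-th unit-bid is $37,490.
Allocation: A 3, C 1, D 2, E 2. Every unit priced at $37,490.
Revenue = 8 × 37,490 = $299,920.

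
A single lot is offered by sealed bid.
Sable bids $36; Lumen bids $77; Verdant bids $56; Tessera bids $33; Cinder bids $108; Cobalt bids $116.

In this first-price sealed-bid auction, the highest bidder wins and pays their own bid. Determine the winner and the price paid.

Cobalt pays $116

First-price sealed-bid auction: the highest bidder wins and pays their own bid.
Bids in order: 116 (Cobalt) > 108 (Cinder) > 77 (Lumen) > 56 (Verdant) > 36 (Sable) > 33 (Tessera)
Cobalt is highest → pays own bid, $116.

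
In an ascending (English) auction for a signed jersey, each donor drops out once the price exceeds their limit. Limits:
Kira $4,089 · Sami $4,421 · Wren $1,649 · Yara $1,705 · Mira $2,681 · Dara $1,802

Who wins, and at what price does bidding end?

Sami wins at $4,089

Limits in order: 4,421 (Sami) > 4,089 (Kira) > 2,681 (Mira) > 1,802 (Dara) > 1,705 (Yara) > 1,649 (Wren)
Bidding ends when Kira exits at $4,089; Sami takes it.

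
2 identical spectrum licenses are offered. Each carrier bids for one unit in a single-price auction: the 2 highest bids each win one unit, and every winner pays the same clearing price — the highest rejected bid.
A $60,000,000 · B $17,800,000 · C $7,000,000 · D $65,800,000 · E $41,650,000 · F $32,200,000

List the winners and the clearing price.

Bids ranked high→low: 65,800,000 (D), 60,000,000 (A), 41,650,000 (E), 32,200,000 (F), …
The 2 highest are D, A.
Clearing price = highest rejected bid = $41,650,000.

D, A; each pays $41,650,000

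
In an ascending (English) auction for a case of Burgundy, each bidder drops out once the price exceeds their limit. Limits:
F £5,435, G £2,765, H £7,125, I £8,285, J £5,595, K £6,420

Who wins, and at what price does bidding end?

I wins at £7,125

Sorting limits: 8,285 (I) > 7,125 (H) > 6,420 (K) > 5,595 (J) > 5,435 (F) > 2,765 (G)
Bidding ends when H exits at £7,125; I takes it.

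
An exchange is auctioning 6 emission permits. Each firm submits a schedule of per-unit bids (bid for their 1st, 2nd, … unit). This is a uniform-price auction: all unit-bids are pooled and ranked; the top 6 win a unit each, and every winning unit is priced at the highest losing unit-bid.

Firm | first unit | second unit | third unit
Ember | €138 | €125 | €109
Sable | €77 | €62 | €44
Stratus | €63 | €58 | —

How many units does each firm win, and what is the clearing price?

Ember 3, Sable 2, Stratus 1; clearing price €58

Pooled unit-bids ranked (top 6): 138 (Ember-1), 125 (Ember-2), 109 (Ember-3), 77 (Sable-1), 63 (Stratus-1), 62 (Sable-2)
First bid not allocated: €58.
Allocation: Ember 3, Sable 2, Stratus 1.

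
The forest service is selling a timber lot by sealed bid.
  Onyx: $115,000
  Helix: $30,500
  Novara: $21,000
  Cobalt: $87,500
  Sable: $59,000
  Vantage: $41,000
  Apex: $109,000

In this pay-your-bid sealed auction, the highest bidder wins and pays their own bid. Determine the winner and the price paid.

Sorting bids: 115,000 (Onyx) > 109,000 (Apex) > 87,500 (Cobalt) > 59,000 (Sable) > 41,000 (Vantage) > 30,500 (Helix) > …
Onyx is highest → pays own bid, $115,000.

Onyx pays $115,000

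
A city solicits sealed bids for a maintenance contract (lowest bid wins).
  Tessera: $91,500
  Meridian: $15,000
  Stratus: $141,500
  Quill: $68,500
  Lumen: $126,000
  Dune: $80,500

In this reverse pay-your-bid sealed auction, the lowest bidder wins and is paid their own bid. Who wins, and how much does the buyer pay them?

Meridian is paid $15,000

Sorting bids: 15,000 (Meridian) < 68,500 (Quill) < 80,500 (Dune) < 91,500 (Tessera) < 126,000 (Lumen) < 141,500 (Stratus)
First-price: Meridian is paid what they bid, $15,000.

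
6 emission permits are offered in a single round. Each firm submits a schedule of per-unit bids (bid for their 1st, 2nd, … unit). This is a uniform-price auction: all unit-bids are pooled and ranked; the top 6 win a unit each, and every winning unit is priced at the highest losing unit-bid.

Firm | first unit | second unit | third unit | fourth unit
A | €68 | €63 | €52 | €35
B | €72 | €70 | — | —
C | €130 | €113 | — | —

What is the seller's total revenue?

Merging the schedules and taking the best 6: 130 (C-1), 113 (C-2), 72 (B-1), 70 (B-2), 68 (A-1), 63 (A-2)
The (k+1)-th unit-bid is €52.
Allocation: A 2, B 2, C 2. Every unit priced at €52.
Revenue = 6 × 52 = €312.

Total revenue: €312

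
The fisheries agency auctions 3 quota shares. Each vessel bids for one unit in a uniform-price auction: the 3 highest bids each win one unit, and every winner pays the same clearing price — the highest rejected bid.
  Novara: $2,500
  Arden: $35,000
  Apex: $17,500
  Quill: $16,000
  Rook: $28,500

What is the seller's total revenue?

Total revenue: $48,000

Ordering the bids: 35,000 (Arden), 28,500 (Rook), 17,500 (Apex), 16,000 (Quill), 2,500 (Novara)
Top 3: Arden, Rook, Apex.
Highest unsuccessful bid: $16,000 → clearing price.
Total revenue = 3 × $16,000 = $48,000.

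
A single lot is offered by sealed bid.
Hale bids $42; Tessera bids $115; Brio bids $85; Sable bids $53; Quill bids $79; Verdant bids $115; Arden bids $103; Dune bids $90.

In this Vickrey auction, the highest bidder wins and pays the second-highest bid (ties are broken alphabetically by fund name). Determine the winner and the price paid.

Tessera pays $115

Bids ranked: 115 (Tessera) > 115 (Verdant) > 103 (Arden) > 90 (Dune) > 85 (Brio) > 79 (Quill) > …
Tessera and Verdant tie at $115; tie-break gives it to Tessera.
Tessera is highest; pays the second-highest bid, $115.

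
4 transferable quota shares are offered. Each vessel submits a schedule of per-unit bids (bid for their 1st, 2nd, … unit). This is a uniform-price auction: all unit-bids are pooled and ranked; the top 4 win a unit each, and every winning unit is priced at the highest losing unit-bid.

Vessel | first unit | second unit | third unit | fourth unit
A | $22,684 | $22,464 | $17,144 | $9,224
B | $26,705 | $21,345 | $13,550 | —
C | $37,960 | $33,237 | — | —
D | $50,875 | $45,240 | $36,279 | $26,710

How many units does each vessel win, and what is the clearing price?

C 1, D 3; clearing price $33,237

Merging the schedules and taking the best 4: 50,875 (D-1), 45,240 (D-2), 37,960 (C-1), 36,279 (D-3)
First bid not allocated: $33,237.
Allocation: C 1, D 3.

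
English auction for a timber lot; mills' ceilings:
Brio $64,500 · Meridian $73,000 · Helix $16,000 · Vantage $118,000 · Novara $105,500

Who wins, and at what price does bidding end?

Vantage wins at $105,500

Rule: the price rises until one bidder remains; the winner pays the price at which the last rival dropped out.
Limits ranked: 118,000 (Vantage) > 105,500 (Novara) > 73,000 (Meridian) > 64,500 (Brio) > 16,000 (Helix)
Once the price passes $105,500, only Vantage is left; the hammer falls at Novara's limit of $105,500.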